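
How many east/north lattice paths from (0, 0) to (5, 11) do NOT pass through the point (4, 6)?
Number of paths = 3108

Total paths from (0, 0) to (5, 11): C(16, 5) = 4368. Paths through (4, 6): (paths (0, 0) → (4, 6)) × (paths (4, 6) → (5, 11)) = C(10, 4) · C(6, 1) = 210 · 6 = 1260. Avoidance count = 4368 − 1260 = 3108.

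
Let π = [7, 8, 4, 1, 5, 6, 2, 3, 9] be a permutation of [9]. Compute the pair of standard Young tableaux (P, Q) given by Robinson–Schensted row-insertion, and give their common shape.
P = [1, 2, 3, 9] / [4, 5, 6] / [7, 8];  Q = [1, 2, 6, 9] / [3, 5, 8] / [4, 7];  common shape = (4, 3, 2)

Row-insert the values π_1, π_2, … into P one at a time, bumping the leftmost entry strictly greater than the inserted value down to the next row. The recording tableau Q records, in position (i, j), the step at which that cell was added to P.
  Insert 7 (step 1): P = [7];  Q = [1]
  Insert 8 (step 2): P = [7, 8];  Q = [1, 2]
  Insert 4 (step 3): P = [4, 8] / [7];  Q = [1, 2] / [3]
  Insert 1 (step 4): P = [1, 8] / [4] / [7];  Q = [1, 2] / [3] / [4]
  Insert 5 (step 5): P = [1, 5] / [4, 8] / [7];  Q = [1, 2] / [3, 5] / [4]
  Insert 6 (step 6): P = [1, 5, 6] / [4, 8] / [7];  Q = [1, 2, 6] / [3, 5] / [4]
  Insert 2 (step 7): P = [1, 2, 6] / [4, 5] / [7, 8];  Q = [1, 2, 6] / [3, 5] / [4, 7]
  Insert 3 (step 8): P = [1, 2, 3] / [4, 5, 6] / [7, 8];  Q = [1, 2, 6] / [3, 5, 8] / [4, 7]
  Insert 9 (step 9): P = [1, 2, 3, 9] / [4, 5, 6] / [7, 8];  Q = [1, 2, 6, 9] / [3, 5, 8] / [4, 7]
Final shape: (4, 3, 2).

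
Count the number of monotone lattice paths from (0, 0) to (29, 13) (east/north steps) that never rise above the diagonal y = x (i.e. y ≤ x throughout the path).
Number of paths = 14460614392

By the reflection principle (André's argument), the number of monotone paths to (29, 13) with n ≤ m that never go above y = x is C(42, 29) − C(42, 30) = 25518731280 − 11058116888 = 14460614392.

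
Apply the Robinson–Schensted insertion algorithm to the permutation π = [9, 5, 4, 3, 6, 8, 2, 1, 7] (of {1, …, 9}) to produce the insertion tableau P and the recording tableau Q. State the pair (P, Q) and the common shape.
P = [1, 6, 7] / [2, 8] / [3] / [4] / [5] / [9];  Q = [1, 5, 6] / [2, 9] / [3] / [4] / [7] / [8];  common shape = (3, 2, 1, 1, 1, 1)

Row-insert the values π_1, π_2, … into P one at a time, bumping the leftmost entry strictly greater than the inserted value down to the next row. The recording tableau Q records, in position (i, j), the step at which that cell was added to P.
  Insert 9 (step 1): P = [9];  Q = [1]
  Insert 5 (step 2): P = [5] / [9];  Q = [1] / [2]
  Insert 4 (step 3): P = [4] / [5] / [9];  Q = [1] / [2] / [3]
  Insert 3 (step 4): P = [3] / [4] / [5] / [9];  Q = [1] / [2] / [3] / [4]
  Insert 6 (step 5): P = [3, 6] / [4] / [5] / [9];  Q = [1, 5] / [2] / [3] / [4]
  Insert 8 (step 6): P = [3, 6, 8] / [4] / [5] / [9];  Q = [1, 5, 6] / [2] / [3] / [4]
  Insert 2 (step 7): P = [2, 6, 8] / [3] / [4] / [5] / [9];  Q = [1, 5, 6] / [2] / [3] / [4] / [7]
  Insert 1 (step 8): P = [1, 6, 8] / [2] / [3] / [4] / [5] / [9];  Q = [1, 5, 6] / [2] / [3] / [4] / [7] / [8]
  Insert 7 (step 9): P = [1, 6, 7] / [2, 8] / [3] / [4] / [5] / [9];  Q = [1, 5, 6] / [2, 9] / [3] / [4] / [7] / [8]
Final shape: (3, 2, 1, 1, 1, 1).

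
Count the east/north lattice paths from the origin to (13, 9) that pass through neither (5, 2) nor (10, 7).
Number of paths = 220725

Inclusion–exclusion. Total paths: C(22, 13) = 497420. Through P₁: C(7, 5)·C(15, 8) = 135135. Through P₂: C(17, 10)·C(5, 3) = 194480. Since P₁ is strictly southwest of P₂, a monotone path through both must visit P₁ then P₂; paths through both = C(7, 5)·C(10, 5)·C(5, 3) = 52920. Avoid both = 497420 − 135135 − 194480 + 52920 = 220725.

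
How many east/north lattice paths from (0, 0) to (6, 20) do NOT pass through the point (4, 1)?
Number of paths = 229180

Total paths from (0, 0) to (6, 20): C(26, 6) = 230230. Paths through (4, 1): (paths (0, 0) → (4, 1)) × (paths (4, 1) → (6, 20)) = C(5, 4) · C(21, 2) = 5 · 210 = 1050. Avoidance count = 230230 − 1050 = 229180.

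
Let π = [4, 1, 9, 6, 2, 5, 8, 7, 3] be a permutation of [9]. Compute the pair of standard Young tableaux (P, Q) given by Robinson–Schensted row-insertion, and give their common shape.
P = [1, 2, 3, 7] / [4, 5, 8] / [6] / [9];  Q = [1, 3, 6, 7] / [2, 4, 8] / [5] / [9];  common shape = (4, 3, 1, 1)

Row-insert the values π_1, π_2, … into P one at a time, bumping the leftmost entry strictly greater than the inserted value down to the next row. The recording tableau Q records, in position (i, j), the step at which that cell was added to P.
  Insert 4 (step 1): P = [4];  Q = [1]
  Insert 1 (step 2): P = [1] / [4];  Q = [1] / [2]
  Insert 9 (step 3): P = [1, 9] / [4];  Q = [1, 3] / [2]
  Insert 6 (step 4): P = [1, 6] / [4, 9];  Q = [1, 3] / [2, 4]
  Insert 2 (step 5): P = [1, 2] / [4, 6] / [9];  Q = [1, 3] / [2, 4] / [5]
  Insert 5 (step 6): P = [1, 2, 5] / [4, 6] / [9];  Q = [1, 3, 6] / [2, 4] / [5]
  Insert 8 (step 7): P = [1, 2, 5, 8] / [4, 6] / [9];  Q = [1, 3, 6, 7] / [2, 4] / [5]
  Insert 7 (step 8): P = [1, 2, 5, 7] / [4, 6, 8] / [9];  Q = [1, 3, 6, 7] / [2, 4, 8] / [5]
  Insert 3 (step 9): P = [1, 2, 3, 7] / [4, 5, 8] / [6] / [9];  Q = [1, 3, 6, 7] / [2, 4, 8] / [5] / [9]
Final shape: (4, 3, 1, 1).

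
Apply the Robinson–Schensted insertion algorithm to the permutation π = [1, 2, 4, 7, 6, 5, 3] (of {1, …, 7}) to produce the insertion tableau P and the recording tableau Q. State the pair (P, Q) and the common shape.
P = [1, 2, 3, 5] / [4] / [6] / [7];  Q = [1, 2, 3, 4] / [5] / [6] / [7];  common shape = (4, 1, 1, 1)

Row-insert the values π_1, π_2, … into P one at a time, bumping the leftmost entry strictly greater than the inserted value down to the next row. The recording tableau Q records, in position (i, j), the step at which that cell was added to P.
  Insert 1 (step 1): P = [1];  Q = [1]
  Insert 2 (step 2): P = [1, 2];  Q = [1, 2]
  Insert 4 (step 3): P = [1, 2, 4];  Q = [1, 2, 3]
  Insert 7 (step 4): P = [1, 2, 4, 7];  Q = [1, 2, 3, 4]
  Insert 6 (step 5): P = [1, 2, 4, 6] / [7];  Q = [1, 2, 3, 4] / [5]
  Insert 5 (step 6): P = [1, 2, 4, 5] / [6] / [7];  Q = [1, 2, 3, 4] / [5] / [6]
  Insert 3 (step 7): P = [1, 2, 3, 5] / [4] / [6] / [7];  Q = [1, 2, 3, 4] / [5] / [6] / [7]
Final shape: (4, 1, 1, 1).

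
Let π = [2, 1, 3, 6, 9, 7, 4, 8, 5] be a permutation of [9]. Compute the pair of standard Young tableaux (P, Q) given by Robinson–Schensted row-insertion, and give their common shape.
P = [1, 3, 4, 5, 8] / [2, 6, 7] / [9];  Q = [1, 3, 4, 5, 8] / [2, 6, 9] / [7];  common shape = (5, 3, 1)

Row-insert the values π_1, π_2, … into P one at a time, bumping the leftmost entry strictly greater than the inserted value down to the next row. The recording tableau Q records, in position (i, j), the step at which that cell was added to P.
  Insert 2 (step 1): P = [2];  Q = [1]
  Insert 1 (step 2): P = [1] / [2];  Q = [1] / [2]
  Insert 3 (step 3): P = [1, 3] / [2];  Q = [1, 3] / [2]
  Insert 6 (step 4): P = [1, 3, 6] / [2];  Q = [1, 3, 4] / [2]
  Insert 9 (step 5): P = [1, 3, 6, 9] / [2];  Q = [1, 3, 4, 5] / [2]
  Insert 7 (step 6): P = [1, 3, 6, 7] / [2, 9];  Q = [1, 3, 4, 5] / [2, 6]
  Insert 4 (step 7): P = [1, 3, 4, 7] / [2, 6] / [9];  Q = [1, 3, 4, 5] / [2, 6] / [7]
  Insert 8 (step 8): P = [1, 3, 4, 7, 8] / [2, 6] / [9];  Q = [1, 3, 4, 5, 8] / [2, 6] / [7]
  Insert 5 (step 9): P = [1, 3, 4, 5, 8] / [2, 6, 7] / [9];  Q = [1, 3, 4, 5, 8] / [2, 6, 9] / [7]
Final shape: (5, 3, 1).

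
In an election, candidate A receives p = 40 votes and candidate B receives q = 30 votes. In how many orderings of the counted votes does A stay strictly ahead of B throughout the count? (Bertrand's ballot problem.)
Strict-lead orderings = 7906820008306215304

Total orderings of the 70 votes with 40 for A: C(70, 40) = 55347740058143507128. By the Bertrand ballot formula (Cycle Lemma / reflection principle), the number of orderings in which A is strictly ahead of B throughout is (p − q)/(p + q) · C(p + q, p) = (40 − 30)/(40 + 30) · 55347740058143507128 = 7906820008306215304.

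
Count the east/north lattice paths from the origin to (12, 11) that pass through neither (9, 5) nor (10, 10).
Number of paths = 665678

Inclusion–exclusion. Total paths: C(23, 12) = 1352078. Through P₁: C(14, 9)·C(9, 3) = 168168. Through P₂: C(20, 10)·C(3, 2) = 554268. Since P₁ is strictly southwest of P₂, a monotone path through both must visit P₁ then P₂; paths through both = C(14, 9)·C(6, 1)·C(3, 2) = 36036. Avoid both = 1352078 − 168168 − 554268 + 36036 = 665678.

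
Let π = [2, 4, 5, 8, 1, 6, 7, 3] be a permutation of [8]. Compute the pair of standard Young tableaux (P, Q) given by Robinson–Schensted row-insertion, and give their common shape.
P = [1, 3, 5, 6, 7] / [2, 4] / [8];  Q = [1, 2, 3, 4, 7] / [5, 6] / [8];  common shape = (5, 2, 1)

Row-insert the values π_1, π_2, … into P one at a time, bumping the leftmost entry strictly greater than the inserted value down to the next row. The recording tableau Q records, in position (i, j), the step at which that cell was added to P.
  Insert 2 (step 1): P = [2];  Q = [1]
  Insert 4 (step 2): P = [2, 4];  Q = [1, 2]
  Insert 5 (step 3): P = [2, 4, 5];  Q = [1, 2, 3]
  Insert 8 (step 4): P = [2, 4, 5, 8];  Q = [1, 2, 3, 4]
  Insert 1 (step 5): P = [1, 4, 5, 8] / [2];  Q = [1, 2, 3, 4] / [5]
  Insert 6 (step 6): P = [1, 4, 5, 6] / [2, 8];  Q = [1, 2, 3, 4] / [5, 6]
  Insert 7 (step 7): P = [1, 4, 5, 6, 7] / [2, 8];  Q = [1, 2, 3, 4, 7] / [5, 6]
  Insert 3 (step 8): P = [1, 3, 5, 6, 7] / [2, 4] / [8];  Q = [1, 2, 3, 4, 7] / [5, 6] / [8]
Final shape: (5, 2, 1).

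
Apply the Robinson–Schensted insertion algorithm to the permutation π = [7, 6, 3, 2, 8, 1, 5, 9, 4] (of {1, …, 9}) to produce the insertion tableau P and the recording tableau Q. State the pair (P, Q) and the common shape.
P = [1, 4, 9] / [2, 5] / [3, 8] / [6] / [7];  Q = [1, 5, 8] / [2, 7] / [3, 9] / [4] / [6];  common shape = (3, 2, 2, 1, 1)

Row-insert the values π_1, π_2, … into P one at a time, bumping the leftmost entry strictly greater than the inserted value down to the next row. The recording tableau Q records, in position (i, j), the step at which that cell was added to P.
  Insert 7 (step 1): P = [7];  Q = [1]
  Insert 6 (step 2): P = [6] / [7];  Q = [1] / [2]
  Insert 3 (step 3): P = [3] / [6] / [7];  Q = [1] / [2] / [3]
  Insert 2 (step 4): P = [2] / [3] / [6] / [7];  Q = [1] / [2] / [3] / [4]
  Insert 8 (step 5): P = [2, 8] / [3] / [6] / [7];  Q = [1, 5] / [2] / [3] / [4]
  Insert 1 (step 6): P = [1, 8] / [2] / [3] / [6] / [7];  Q = [1, 5] / [2] / [3] / [4] / [6]
  Insert 5 (step 7): P = [1, 5] / [2, 8] / [3] / [6] / [7];  Q = [1, 5] / [2, 7] / [3] / [4] / [6]
  Insert 9 (step 8): P = [1, 5, 9] / [2, 8] / [3] / [6] / [7];  Q = [1, 5, 8] / [2, 7] / [3] / [4] / [6]
  Insert 4 (step 9): P = [1, 4, 9] / [2, 5] / [3, 8] / [6] / [7];  Q = [1, 5, 8] / [2, 7] / [3, 9] / [4] / [6]
Final shape: (3, 2, 2, 1, 1).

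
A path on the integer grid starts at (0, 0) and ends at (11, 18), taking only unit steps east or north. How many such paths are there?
Number of paths = 34597290

A monotone lattice path from (0, 0) to (11, 18) consists of 11 east steps and 18 north steps in some order, so it is determined by which 11 of the 29 steps are east. The count is C(29, 11) = 34597290.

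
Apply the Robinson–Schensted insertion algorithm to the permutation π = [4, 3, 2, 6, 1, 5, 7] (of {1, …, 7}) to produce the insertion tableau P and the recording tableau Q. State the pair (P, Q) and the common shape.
P = [1, 5, 7] / [2, 6] / [3] / [4];  Q = [1, 4, 7] / [2, 6] / [3] / [5];  common shape = (3, 2, 1, 1)

Row-insert the values π_1, π_2, … into P one at a time, bumping the leftmost entry strictly greater than the inserted value down to the next row. The recording tableau Q records, in position (i, j), the step at which that cell was added to P.
  Insert 4 (step 1): P = [4];  Q = [1]
  Insert 3 (step 2): P = [3] / [4];  Q = [1] / [2]
  Insert 2 (step 3): P = [2] / [3] / [4];  Q = [1] / [2] / [3]
  Insert 6 (step 4): P = [2, 6] / [3] / [4];  Q = [1, 4] / [2] / [3]
  Insert 1 (step 5): P = [1, 6] / [2] / [3] / [4];  Q = [1, 4] / [2] / [3] / [5]
  Insert 5 (step 6): P = [1, 5] / [2, 6] / [3] / [4];  Q = [1, 4] / [2, 6] / [3] / [5]
  Insert 7 (step 7): P = [1, 5, 7] / [2, 6] / [3] / [4];  Q = [1, 4, 7] / [2, 6] / [3] / [5]
Final shape: (3, 2, 1, 1).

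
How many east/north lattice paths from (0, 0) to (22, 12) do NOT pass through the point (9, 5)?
Number of paths = 393159000

Total paths from (0, 0) to (22, 12): C(34, 22) = 548354040. Paths through (9, 5): (paths (0, 0) → (9, 5)) × (paths (9, 5) → (22, 12)) = C(14, 9) · C(20, 13) = 2002 · 77520 = 155195040. Avoidance count = 548354040 − 155195040 = 393159000.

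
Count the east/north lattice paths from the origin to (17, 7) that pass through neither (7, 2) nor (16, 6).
Number of paths = 140250

Inclusion–exclusion. Total paths: C(24, 17) = 346104. Through P₁: C(9, 7)·C(15, 10) = 108108. Through P₂: C(22, 16)·C(2, 1) = 149226. Since P₁ is strictly southwest of P₂, a monotone path through both must visit P₁ then P₂; paths through both = C(9, 7)·C(13, 9)·C(2, 1) = 51480. Avoid both = 346104 − 108108 − 149226 + 51480 = 140250.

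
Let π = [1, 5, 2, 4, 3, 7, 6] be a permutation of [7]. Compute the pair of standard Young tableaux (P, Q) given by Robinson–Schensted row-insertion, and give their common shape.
P = [1, 2, 3, 6] / [4, 7] / [5];  Q = [1, 2, 4, 6] / [3, 7] / [5];  common shape = (4, 2, 1)

Row-insert the values π_1, π_2, … into P one at a time, bumping the leftmost entry strictly greater than the inserted value down to the next row. The recording tableau Q records, in position (i, j), the step at which that cell was added to P.
  Insert 1 (step 1): P = [1];  Q = [1]
  Insert 5 (step 2): P = [1, 5];  Q = [1, 2]
  Insert 2 (step 3): P = [1, 2] / [5];  Q = [1, 2] / [3]
  Insert 4 (step 4): P = [1, 2, 4] / [5];  Q = [1, 2, 4] / [3]
  Insert 3 (step 5): P = [1, 2, 3] / [4] / [5];  Q = [1, 2, 4] / [3] / [5]
  Insert 7 (step 6): P = [1, 2, 3, 7] / [4] / [5];  Q = [1, 2, 4, 6] / [3] / [5]
  Insert 6 (step 7): P = [1, 2, 3, 6] / [4, 7] / [5];  Q = [1, 2, 4, 6] / [3, 7] / [5]
Final shape: (4, 2, 1).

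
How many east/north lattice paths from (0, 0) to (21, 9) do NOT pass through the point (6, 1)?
Number of paths = 10874952

Total paths from (0, 0) to (21, 9): C(30, 21) = 14307150. Paths through (6, 1): (paths (0, 0) → (6, 1)) × (paths (6, 1) → (21, 9)) = C(7, 6) · C(23, 15) = 7 · 490314 = 3432198. Avoidance count = 14307150 − 3432198 = 10874952.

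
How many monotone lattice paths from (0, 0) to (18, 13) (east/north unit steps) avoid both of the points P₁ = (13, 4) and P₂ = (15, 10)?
Number of paths = 137445915

Inclusion–exclusion. Total paths: C(31, 18) = 206253075. Through P₁: C(17, 13)·C(14, 5) = 4764760. Through P₂: C(25, 15)·C(6, 3) = 65375200. Since P₁ is strictly southwest of P₂, a monotone path through both must visit P₁ then P₂; paths through both = C(17, 13)·C(8, 2)·C(6, 3) = 1332800. Avoid both = 206253075 − 4764760 − 65375200 + 1332800 = 137445915.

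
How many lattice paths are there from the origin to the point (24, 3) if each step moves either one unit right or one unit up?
Number of paths = 2925

A monotone lattice path from (0, 0) to (24, 3) consists of 24 east steps and 3 north steps in some order, so it is determined by which 24 of the 27 steps are east. The count is C(27, 24) = 2925.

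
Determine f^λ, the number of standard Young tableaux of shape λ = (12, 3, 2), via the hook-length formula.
# SYT of shape (12, 3, 2) = 20400

Hook-length formula: f^λ = n! / Π hook(c), product over all cells c of the Young diagram. For λ = (12, 3, 2), n = 17 boxes. Hook lengths by row (left-to-right, top-to-bottom): [14, 13, 11, 9, 8, 7, 6, 5, 4, 3, 2, 1]; [4, 3, 1]; [2, 1]. Product of hooks = 17435658240. So f^λ = 17! / 17435658240 = 355687428096000 / 17435658240 = 20400.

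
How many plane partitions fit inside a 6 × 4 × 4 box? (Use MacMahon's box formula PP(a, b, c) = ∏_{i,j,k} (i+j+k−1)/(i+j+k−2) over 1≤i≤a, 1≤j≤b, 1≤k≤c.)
PP(6, 4, 4) = 9343620

Evaluate the triple product over i = 1..6, j = 1..4, k = 1..4. The factors are (2/1) · (3/2) · (4/3) · (5/4) · (3/2) · (4/3) · (5/4) · (6/5) · … (96 factors total). The numerators and denominators telescope so the product is an integer; carrying out the multiplication exactly gives PP(6, 4, 4) = 9343620.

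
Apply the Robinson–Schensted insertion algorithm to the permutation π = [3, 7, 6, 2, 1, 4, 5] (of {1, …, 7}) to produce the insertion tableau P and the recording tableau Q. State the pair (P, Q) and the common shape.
P = [1, 4, 5] / [2, 6] / [3] / [7];  Q = [1, 2, 7] / [3, 6] / [4] / [5];  common shape = (3, 2, 1, 1)

Row-insert the values π_1, π_2, … into P one at a time, bumping the leftmost entry strictly greater than the inserted value down to the next row. The recording tableau Q records, in position (i, j), the step at which that cell was added to P.
  Insert 3 (step 1): P = [3];  Q = [1]
  Insert 7 (step 2): P = [3, 7];  Q = [1, 2]
  Insert 6 (step 3): P = [3, 6] / [7];  Q = [1, 2] / [3]
  Insert 2 (step 4): P = [2, 6] / [3] / [7];  Q = [1, 2] / [3] / [4]
  Insert 1 (step 5): P = [1, 6] / [2] / [3] / [7];  Q = [1, 2] / [3] / [4] / [5]
  Insert 4 (step 6): P = [1, 4] / [2, 6] / [3] / [7];  Q = [1, 2] / [3, 6] / [4] / [5]
  Insert 5 (step 7): P = [1, 4, 5] / [2, 6] / [3] / [7];  Q = [1, 2, 7] / [3, 6] / [4] / [5]
Final shape: (3, 2, 1, 1).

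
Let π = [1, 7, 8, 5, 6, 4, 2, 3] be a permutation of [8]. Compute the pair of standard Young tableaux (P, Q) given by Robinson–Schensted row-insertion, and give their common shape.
P = [1, 2, 3] / [4, 6] / [5, 8] / [7];  Q = [1, 2, 3] / [4, 5] / [6, 8] / [7];  common shape = (3, 2, 2, 1)

Row-insert the values π_1, π_2, … into P one at a time, bumping the leftmost entry strictly greater than the inserted value down to the next row. The recording tableau Q records, in position (i, j), the step at which that cell was added to P.
  Insert 1 (step 1): P = [1];  Q = [1]
  Insert 7 (step 2): P = [1, 7];  Q = [1, 2]
  Insert 8 (step 3): P = [1, 7, 8];  Q = [1, 2, 3]
  Insert 5 (step 4): P = [1, 5, 8] / [7];  Q = [1, 2, 3] / [4]
  Insert 6 (step 5): P = [1, 5, 6] / [7, 8];  Q = [1, 2, 3] / [4, 5]
  Insert 4 (step 6): P = [1, 4, 6] / [5, 8] / [7];  Q = [1, 2, 3] / [4, 5] / [6]
  Insert 2 (step 7): P = [1, 2, 6] / [4, 8] / [5] / [7];  Q = [1, 2, 3] / [4, 5] / [6] / [7]
  Insert 3 (step 8): P = [1, 2, 3] / [4, 6] / [5, 8] / [7];  Q = [1, 2, 3] / [4, 5] / [6, 8] / [7]
Final shape: (3, 2, 2, 1).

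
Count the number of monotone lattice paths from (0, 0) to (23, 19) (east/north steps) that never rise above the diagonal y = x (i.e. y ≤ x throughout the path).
Number of paths = 93078189750

By the reflection principle (André's argument), the number of monotone paths to (23, 19) with n ≤ m that never go above y = x is C(42, 23) − C(42, 24) = 446775310800 − 353697121050 = 93078189750.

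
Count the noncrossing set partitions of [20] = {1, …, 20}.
C_20 = 6564120420

These noncrossing partitions are counted by the Catalan number C_n = (1/(n + 1)) · C(2n, n). For n = 20: C_20 = (1/21) · C(40, 20) = 137846528820/21 = 6564120420.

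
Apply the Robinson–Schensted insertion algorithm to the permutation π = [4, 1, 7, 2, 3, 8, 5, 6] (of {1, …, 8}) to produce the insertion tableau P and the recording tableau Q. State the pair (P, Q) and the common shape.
P = [1, 2, 3, 5, 6] / [4, 7, 8];  Q = [1, 3, 5, 6, 8] / [2, 4, 7];  common shape = (5, 3)

Row-insert the values π_1, π_2, … into P one at a time, bumping the leftmost entry strictly greater than the inserted value down to the next row. The recording tableau Q records, in position (i, j), the step at which that cell was added to P.
  Insert 4 (step 1): P = [4];  Q = [1]
  Insert 1 (step 2): P = [1] / [4];  Q = [1] / [2]
  Insert 7 (step 3): P = [1, 7] / [4];  Q = [1, 3] / [2]
  Insert 2 (step 4): P = [1, 2] / [4, 7];  Q = [1, 3] / [2, 4]
  Insert 3 (step 5): P = [1, 2, 3] / [4, 7];  Q = [1, 3, 5] / [2, 4]
  Insert 8 (step 6): P = [1, 2, 3, 8] / [4, 7];  Q = [1, 3, 5, 6] / [2, 4]
  Insert 5 (step 7): P = [1, 2, 3, 5] / [4, 7, 8];  Q = [1, 3, 5, 6] / [2, 4, 7]
  Insert 6 (step 8): P = [1, 2, 3, 5, 6] / [4, 7, 8];  Q = [1, 3, 5, 6, 8] / [2, 4, 7]
Final shape: (5, 3).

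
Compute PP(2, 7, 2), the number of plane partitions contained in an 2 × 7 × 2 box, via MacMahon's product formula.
PP(2, 7, 2) = 540

Evaluate the triple product over i = 1..2, j = 1..7, k = 1..2. The factors are (2/1) · (3/2) · (3/2) · (4/3) · (4/3) · (5/4) · (5/4) · (6/5) · … (28 factors total). The numerators and denominators telescope so the product is an integer; carrying out the multiplication exactly gives PP(2, 7, 2) = 540.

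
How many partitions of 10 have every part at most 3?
p(10, parts ≤ 3) = 14

Partitions of 10 with all parts ≤ 3: 3+3+3+1, 3+3+2+2, 3+3+2+1+1, 3+3+1+1+1+1, 3+2+2+2+1, 3+2+2+1+1+1, 3+2+1+1+1+1+1, 3+1+1+1+1+1+1+1, 2+2+2+2+2, 2+2+2+2+1+1, 2+2+2+1+1+1+1, 2+2+1+1+1+1+1+1, 2+1+1+1+1+1+1+1+1, 1+1+1+1+1+1+1+1+1+1. Count = 14.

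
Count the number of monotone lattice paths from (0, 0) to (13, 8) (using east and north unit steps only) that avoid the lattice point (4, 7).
Number of paths = 200190

Total paths from (0, 0) to (13, 8): C(21, 13) = 203490. Paths through (4, 7): (paths (0, 0) → (4, 7)) × (paths (4, 7) → (13, 8)) = C(11, 4) · C(10, 9) = 330 · 10 = 3300. Avoidance count = 203490 − 3300 = 200190.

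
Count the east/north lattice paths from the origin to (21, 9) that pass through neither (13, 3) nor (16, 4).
Number of paths = 11969010

Inclusion–exclusion. Total paths: C(30, 21) = 14307150. Through P₁: C(16, 13)·C(14, 8) = 1681680. Through P₂: C(20, 16)·C(10, 5) = 1220940. Since P₁ is strictly southwest of P₂, a monotone path through both must visit P₁ then P₂; paths through both = C(16, 13)·C(4, 3)·C(10, 5) = 564480. Avoid both = 14307150 − 1681680 − 1220940 + 564480 = 11969010.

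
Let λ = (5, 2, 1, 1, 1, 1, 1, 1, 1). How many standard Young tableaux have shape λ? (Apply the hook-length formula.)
# SYT of shape (5, 2, 1, 1, 1, 1, 1, 1, 1) = 4928

Hook-length formula: f^λ = n! / Π hook(c), product over all cells c of the Young diagram. For λ = (5, 2, 1, 1, 1, 1, 1, 1, 1), n = 14 boxes. Hook lengths by row (left-to-right, top-to-bottom): [13, 5, 3, 2, 1]; [9, 1]; [7]; [6]; [5]; [4]; [3]; [2]; [1]. Product of hooks = 17690400. So f^λ = 14! / 17690400 = 87178291200 / 17690400 = 4928.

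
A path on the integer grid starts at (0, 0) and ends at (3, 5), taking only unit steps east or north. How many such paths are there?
Number of paths = 56

A monotone lattice path from (0, 0) to (3, 5) consists of 3 east steps and 5 north steps in some order, so it is determined by which 3 of the 8 steps are east. The count is C(8, 3) = 56.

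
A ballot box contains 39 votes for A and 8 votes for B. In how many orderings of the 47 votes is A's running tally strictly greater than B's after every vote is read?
Strict-lead orderings = 207408135

Total orderings of the 47 votes with 39 for A: C(47, 39) = 314457495. By the Bertrand ballot formula (Cycle Lemma / reflection principle), the number of orderings in which A is strictly ahead of B throughout is (p − q)/(p + q) · C(p + q, p) = (39 − 8)/(39 + 8) · 314457495 = 207408135.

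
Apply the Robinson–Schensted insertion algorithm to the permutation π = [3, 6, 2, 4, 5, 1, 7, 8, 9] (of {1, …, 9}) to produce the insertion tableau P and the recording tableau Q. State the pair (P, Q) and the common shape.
P = [1, 4, 5, 7, 8, 9] / [2, 6] / [3];  Q = [1, 2, 5, 7, 8, 9] / [3, 4] / [6];  common shape = (6, 2, 1)

Row-insert the values π_1, π_2, … into P one at a time, bumping the leftmost entry strictly greater than the inserted value down to the next row. The recording tableau Q records, in position (i, j), the step at which that cell was added to P.
  Insert 3 (step 1): P = [3];  Q = [1]
  Insert 6 (step 2): P = [3, 6];  Q = [1, 2]
  Insert 2 (step 3): P = [2, 6] / [3];  Q = [1, 2] / [3]
  Insert 4 (step 4): P = [2, 4] / [3, 6];  Q = [1, 2] / [3, 4]
  Insert 5 (step 5): P = [2, 4, 5] / [3, 6];  Q = [1, 2, 5] / [3, 4]
  Insert 1 (step 6): P = [1, 4, 5] / [2, 6] / [3];  Q = [1, 2, 5] / [3, 4] / [6]
  Insert 7 (step 7): P = [1, 4, 5, 7] / [2, 6] / [3];  Q = [1, 2, 5, 7] / [3, 4] / [6]
  Insert 8 (step 8): P = [1, 4, 5, 7, 8] / [2, 6] / [3];  Q = [1, 2, 5, 7, 8] / [3, 4] / [6]
  Insert 9 (step 9): P = [1, 4, 5, 7, 8, 9] / [2, 6] / [3];  Q = [1, 2, 5, 7, 8, 9] / [3, 4] / [6]
Final shape: (6, 2, 1).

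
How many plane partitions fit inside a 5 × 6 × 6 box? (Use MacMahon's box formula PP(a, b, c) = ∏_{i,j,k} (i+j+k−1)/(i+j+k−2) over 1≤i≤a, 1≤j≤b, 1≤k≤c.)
PP(5, 6, 6) = 55197331332

Evaluate the triple product over i = 1..5, j = 1..6, k = 1..6. The factors are (2/1) · (3/2) · (4/3) · (5/4) · (6/5) · (7/6) · (3/2) · (4/3) · … (180 factors total). The numerators and denominators telescope so the product is an integer; carrying out the multiplication exactly gives PP(5, 6, 6) = 55197331332.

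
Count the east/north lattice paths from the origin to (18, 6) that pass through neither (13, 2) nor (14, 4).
Number of paths = 80191

Inclusion–exclusion. Total paths: C(24, 18) = 134596. Through P₁: C(15, 13)·C(9, 5) = 13230. Through P₂: C(18, 14)·C(6, 4) = 45900. Since P₁ is strictly southwest of P₂, a monotone path through both must visit P₁ then P₂; paths through both = C(15, 13)·C(3, 1)·C(6, 4) = 4725. Avoid both = 134596 − 13230 − 45900 + 4725 = 80191.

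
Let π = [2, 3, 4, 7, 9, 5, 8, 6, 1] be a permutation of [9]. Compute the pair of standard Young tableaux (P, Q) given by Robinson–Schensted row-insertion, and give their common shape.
P = [1, 3, 4, 5, 6] / [2, 8] / [7] / [9];  Q = [1, 2, 3, 4, 5] / [6, 7] / [8] / [9];  common shape = (5, 2, 1, 1)

Row-insert the values π_1, π_2, … into P one at a time, bumping the leftmost entry strictly greater than the inserted value down to the next row. The recording tableau Q records, in position (i, j), the step at which that cell was added to P.
  Insert 2 (step 1): P = [2];  Q = [1]
  Insert 3 (step 2): P = [2, 3];  Q = [1, 2]
  Insert 4 (step 3): P = [2, 3, 4];  Q = [1, 2, 3]
  Insert 7 (step 4): P = [2, 3, 4, 7];  Q = [1, 2, 3, 4]
  Insert 9 (step 5): P = [2, 3, 4, 7, 9];  Q = [1, 2, 3, 4, 5]
  Insert 5 (step 6): P = [2, 3, 4, 5, 9] / [7];  Q = [1, 2, 3, 4, 5] / [6]
  Insert 8 (step 7): P = [2, 3, 4, 5, 8] / [7, 9];  Q = [1, 2, 3, 4, 5] / [6, 7]
  Insert 6 (step 8): P = [2, 3, 4, 5, 6] / [7, 8] / [9];  Q = [1, 2, 3, 4, 5] / [6, 7] / [8]
  Insert 1 (step 9): P = [1, 3, 4, 5, 6] / [2, 8] / [7] / [9];  Q = [1, 2, 3, 4, 5] / [6, 7] / [8] / [9]
Final shape: (5, 2, 1, 1).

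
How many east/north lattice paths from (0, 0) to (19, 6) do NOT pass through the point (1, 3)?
Number of paths = 171780

Total paths from (0, 0) to (19, 6): C(25, 19) = 177100. Paths through (1, 3): (paths (0, 0) → (1, 3)) × (paths (1, 3) → (19, 6)) = C(4, 1) · C(21, 18) = 4 · 1330 = 5320. Avoidance count = 177100 − 5320 = 171780.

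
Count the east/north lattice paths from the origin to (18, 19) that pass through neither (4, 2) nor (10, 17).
Number of paths = 13351889400

Inclusion–exclusion. Total paths: C(37, 18) = 17672631900. Through P₁: C(6, 4)·C(31, 14) = 3977737875. Through P₂: C(27, 10)·C(10, 8) = 379632825. Since P₁ is strictly southwest of P₂, a monotone path through both must visit P₁ then P₂; paths through both = C(6, 4)·C(21, 6)·C(10, 8) = 36628200. Avoid both = 17672631900 − 3977737875 − 379632825 + 36628200 = 13351889400.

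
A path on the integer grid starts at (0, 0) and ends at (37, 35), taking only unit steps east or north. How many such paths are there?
Number of paths = 430552741890976325712

A monotone lattice path from (0, 0) to (37, 35) consists of 37 east steps and 35 north steps in some order, so it is determined by which 37 of the 72 steps are east. The count is C(72, 37) = 430552741890976325712.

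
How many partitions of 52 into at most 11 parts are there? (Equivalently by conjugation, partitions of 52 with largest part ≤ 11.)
p(52, parts ≤ 11) = 103226

Use the recurrence p(n, m) = p(n, m−1) + p(n−m, m): either the largest part is < m (count p(n, m−1)) or the largest part is exactly m (remove one copy of m, count p(n−m, m)). With p(0, ·) = 1 this gives p(52, parts ≤ 11) = 103226. (By conjugating Young diagrams, this also counts partitions of 52 into at most 11 parts.)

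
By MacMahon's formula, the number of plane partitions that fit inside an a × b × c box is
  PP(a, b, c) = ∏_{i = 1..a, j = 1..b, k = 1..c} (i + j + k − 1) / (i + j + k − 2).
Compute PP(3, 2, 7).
PP(3, 2, 7) = 4950

Evaluate the triple product over i = 1..3, j = 1..2, k = 1..7. The factors are (2/1) · (3/2) · (4/3) · (5/4) · (6/5) · (7/6) · (8/7) · (3/2) · … (42 factors total). The numerators and denominators telescope so the product is an integer; carrying out the multiplication exactly gives PP(3, 2, 7) = 4950.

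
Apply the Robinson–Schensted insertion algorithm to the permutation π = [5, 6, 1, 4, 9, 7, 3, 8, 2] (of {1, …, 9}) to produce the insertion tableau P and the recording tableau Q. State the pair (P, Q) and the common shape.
P = [1, 2, 7, 8] / [3, 6, 9] / [4] / [5];  Q = [1, 2, 5, 8] / [3, 4, 6] / [7] / [9];  common shape = (4, 3, 1, 1)

Row-insert the values π_1, π_2, … into P one at a time, bumping the leftmost entry strictly greater than the inserted value down to the next row. The recording tableau Q records, in position (i, j), the step at which that cell was added to P.
  Insert 5 (step 1): P = [5];  Q = [1]
  Insert 6 (step 2): P = [5, 6];  Q = [1, 2]
  Insert 1 (step 3): P = [1, 6] / [5];  Q = [1, 2] / [3]
  Insert 4 (step 4): P = [1, 4] / [5, 6];  Q = [1, 2] / [3, 4]
  Insert 9 (step 5): P = [1, 4, 9] / [5, 6];  Q = [1, 2, 5] / [3, 4]
  Insert 7 (step 6): P = [1, 4, 7] / [5, 6, 9];  Q = [1, 2, 5] / [3, 4, 6]
  Insert 3 (step 7): P = [1, 3, 7] / [4, 6, 9] / [5];  Q = [1, 2, 5] / [3, 4, 6] / [7]
  Insert 8 (step 8): P = [1, 3, 7, 8] / [4, 6, 9] / [5];  Q = [1, 2, 5, 8] / [3, 4, 6] / [7]
  Insert 2 (step 9): P = [1, 2, 7, 8] / [3, 6, 9] / [4] / [5];  Q = [1, 2, 5, 8] / [3, 4, 6] / [7] / [9]
Final shape: (4, 3, 1, 1).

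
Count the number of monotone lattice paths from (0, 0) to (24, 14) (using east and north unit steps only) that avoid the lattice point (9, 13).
Number of paths = 9661595380

Total paths from (0, 0) to (24, 14): C(38, 24) = 9669554100. Paths through (9, 13): (paths (0, 0) → (9, 13)) × (paths (9, 13) → (24, 14)) = C(22, 9) · C(16, 15) = 497420 · 16 = 7958720. Avoidance count = 9669554100 − 7958720 = 9661595380.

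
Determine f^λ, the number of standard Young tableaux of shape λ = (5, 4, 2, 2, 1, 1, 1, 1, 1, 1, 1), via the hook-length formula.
# SYT of shape (5, 4, 2, 2, 1, 1, 1, 1, 1, 1, 1) = 16372224

Hook-length formula: f^λ = n! / Π hook(c), product over all cells c of the Young diagram. For λ = (5, 4, 2, 2, 1, 1, 1, 1, 1, 1, 1), n = 20 boxes. Hook lengths by row (left-to-right, top-to-bottom): [15, 7, 4, 3, 1]; [13, 5, 2, 1]; [10, 2]; [9, 1]; [7]; [6]; [5]; [4]; [3]; [2]; [1]. Product of hooks = 148599360000. So f^λ = 20! / 148599360000 = 2432902008176640000 / 148599360000 = 16372224.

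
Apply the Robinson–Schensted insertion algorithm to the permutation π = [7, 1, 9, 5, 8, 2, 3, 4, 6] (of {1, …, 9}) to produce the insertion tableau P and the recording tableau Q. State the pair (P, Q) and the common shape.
P = [1, 2, 3, 4, 6] / [5, 8] / [7, 9];  Q = [1, 3, 5, 8, 9] / [2, 4] / [6, 7];  common shape = (5, 2, 2)

Row-insert the values π_1, π_2, … into P one at a time, bumping the leftmost entry strictly greater than the inserted value down to the next row. The recording tableau Q records, in position (i, j), the step at which that cell was added to P.
  Insert 7 (step 1): P = [7];  Q = [1]
  Insert 1 (step 2): P = [1] / [7];  Q = [1] / [2]
  Insert 9 (step 3): P = [1, 9] / [7];  Q = [1, 3] / [2]
  Insert 5 (step 4): P = [1, 5] / [7, 9];  Q = [1, 3] / [2, 4]
  Insert 8 (step 5): P = [1, 5, 8] / [7, 9];  Q = [1, 3, 5] / [2, 4]
  Insert 2 (step 6): P = [1, 2, 8] / [5, 9] / [7];  Q = [1, 3, 5] / [2, 4] / [6]
  Insert 3 (step 7): P = [1, 2, 3] / [5, 8] / [7, 9];  Q = [1, 3, 5] / [2, 4] / [6, 7]
  Insert 4 (step 8): P = [1, 2, 3, 4] / [5, 8] / [7, 9];  Q = [1, 3, 5, 8] / [2, 4] / [6, 7]
  Insert 6 (step 9): P = [1, 2, 3, 4, 6] / [5, 8] / [7, 9];  Q = [1, 3, 5, 8, 9] / [2, 4] / [6, 7]
Final shape: (5, 2, 2).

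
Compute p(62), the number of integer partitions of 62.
p(62) = 1300156

Compute p(n) via the recurrence p(n, m) = p(n, m−1) + p(n−m, m), where p(n, m) counts partitions of n with all parts ≤ m and p(n) = p(n, n). The base cases are p(0, m) = 1 and p(n, 0) = 0 for n > 0. Filling the table yields p(62) = 1300156. (Euler's pentagonal recurrence is an alternative.)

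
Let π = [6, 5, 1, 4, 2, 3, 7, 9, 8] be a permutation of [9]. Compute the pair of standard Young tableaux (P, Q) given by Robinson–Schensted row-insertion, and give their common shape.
P = [1, 2, 3, 7, 8] / [4, 9] / [5] / [6];  Q = [1, 4, 6, 7, 8] / [2, 9] / [3] / [5];  common shape = (5, 2, 1, 1)

Row-insert the values π_1, π_2, … into P one at a time, bumping the leftmost entry strictly greater than the inserted value down to the next row. The recording tableau Q records, in position (i, j), the step at which that cell was added to P.
  Insert 6 (step 1): P = [6];  Q = [1]
  Insert 5 (step 2): P = [5] / [6];  Q = [1] / [2]
  Insert 1 (step 3): P = [1] / [5] / [6];  Q = [1] / [2] / [3]
  Insert 4 (step 4): P = [1, 4] / [5] / [6];  Q = [1, 4] / [2] / [3]
  Insert 2 (step 5): P = [1, 2] / [4] / [5] / [6];  Q = [1, 4] / [2] / [3] / [5]
  Insert 3 (step 6): P = [1, 2, 3] / [4] / [5] / [6];  Q = [1, 4, 6] / [2] / [3] / [5]
  Insert 7 (step 7): P = [1, 2, 3, 7] / [4] / [5] / [6];  Q = [1, 4, 6, 7] / [2] / [3] / [5]
  Insert 9 (step 8): P = [1, 2, 3, 7, 9] / [4] / [5] / [6];  Q = [1, 4, 6, 7, 8] / [2] / [3] / [5]
  Insert 8 (step 9): P = [1, 2, 3, 7, 8] / [4, 9] / [5] / [6];  Q = [1, 4, 6, 7, 8] / [2, 9] / [3] / [5]
Final shape: (5, 2, 1, 1).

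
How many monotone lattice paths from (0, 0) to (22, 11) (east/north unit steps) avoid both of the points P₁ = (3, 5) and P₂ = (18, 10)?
Number of paths = 122344690

Inclusion–exclusion. Total paths: C(33, 22) = 193536720. Through P₁: C(8, 3)·C(25, 19) = 9917600. Through P₂: C(28, 18)·C(5, 4) = 65615550. Since P₁ is strictly southwest of P₂, a monotone path through both must visit P₁ then P₂; paths through both = C(8, 3)·C(20, 15)·C(5, 4) = 4341120. Avoid both = 193536720 − 9917600 − 65615550 + 4341120 = 122344690.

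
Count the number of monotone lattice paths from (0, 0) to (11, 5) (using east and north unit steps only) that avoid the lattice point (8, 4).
Number of paths = 2388

Total paths from (0, 0) to (11, 5): C(16, 11) = 4368. Paths through (8, 4): (paths (0, 0) → (8, 4)) × (paths (8, 4) → (11, 5)) = C(12, 8) · C(4, 3) = 495 · 4 = 1980. Avoidance count = 4368 − 1980 = 2388.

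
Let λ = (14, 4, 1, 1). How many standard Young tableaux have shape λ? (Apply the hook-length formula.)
# SYT of shape (14, 4, 1, 1) = 250800

Hook-length formula: f^λ = n! / Π hook(c), product over all cells c of the Young diagram. For λ = (14, 4, 1, 1), n = 20 boxes. Hook lengths by row (left-to-right, top-to-bottom): [17, 14, 13, 12, 10, 9, 8, 7, 6, 5, 4, 3, 2, 1]; [6, 3, 2, 1]; [2]; [1]. Product of hooks = 9700566220800. So f^λ = 20! / 9700566220800 = 2432902008176640000 / 9700566220800 = 250800.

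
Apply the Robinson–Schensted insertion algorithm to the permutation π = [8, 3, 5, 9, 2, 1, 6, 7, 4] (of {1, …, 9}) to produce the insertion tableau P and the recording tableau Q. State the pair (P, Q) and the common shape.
P = [1, 4, 6, 7] / [2, 5] / [3, 9] / [8];  Q = [1, 3, 4, 8] / [2, 7] / [5, 9] / [6];  common shape = (4, 2, 2, 1)

Row-insert the values π_1, π_2, … into P one at a time, bumping the leftmost entry strictly greater than the inserted value down to the next row. The recording tableau Q records, in position (i, j), the step at which that cell was added to P.
  Insert 8 (step 1): P = [8];  Q = [1]
  Insert 3 (step 2): P = [3] / [8];  Q = [1] / [2]
  Insert 5 (step 3): P = [3, 5] / [8];  Q = [1, 3] / [2]
  Insert 9 (step 4): P = [3, 5, 9] / [8];  Q = [1, 3, 4] / [2]
  Insert 2 (step 5): P = [2, 5, 9] / [3] / [8];  Q = [1, 3, 4] / [2] / [5]
  Insert 1 (step 6): P = [1, 5, 9] / [2] / [3] / [8];  Q = [1, 3, 4] / [2] / [5] / [6]
  Insert 6 (step 7): P = [1, 5, 6] / [2, 9] / [3] / [8];  Q = [1, 3, 4] / [2, 7] / [5] / [6]
  Insert 7 (step 8): P = [1, 5, 6, 7] / [2, 9] / [3] / [8];  Q = [1, 3, 4, 8] / [2, 7] / [5] / [6]
  Insert 4 (step 9): P = [1, 4, 6, 7] / [2, 5] / [3, 9] / [8];  Q = [1, 3, 4, 8] / [2, 7] / [5, 9] / [6]
Final shape: (4, 2, 2, 1).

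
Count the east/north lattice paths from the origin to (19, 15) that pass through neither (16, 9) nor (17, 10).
Number of paths = 1593000585

Inclusion–exclusion. Total paths: C(34, 19) = 1855967520. Through P₁: C(25, 16)·C(9, 3) = 171609900. Through P₂: C(27, 17)·C(7, 2) = 177161985. Since P₁ is strictly southwest of P₂, a monotone path through both must visit P₁ then P₂; paths through both = C(25, 16)·C(2, 1)·C(7, 2) = 85804950. Avoid both = 1855967520 − 171609900 − 177161985 + 85804950 = 1593000585.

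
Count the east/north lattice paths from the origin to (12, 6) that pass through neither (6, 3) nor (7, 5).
Number of paths = 8268

Inclusion–exclusion. Total paths: C(18, 12) = 18564. Through P₁: C(9, 6)·C(9, 6) = 7056. Through P₂: C(12, 7)·C(6, 5) = 4752. Since P₁ is strictly southwest of P₂, a monotone path through both must visit P₁ then P₂; paths through both = C(9, 6)·C(3, 1)·C(6, 5) = 1512. Avoid both = 18564 − 7056 − 4752 + 1512 = 8268.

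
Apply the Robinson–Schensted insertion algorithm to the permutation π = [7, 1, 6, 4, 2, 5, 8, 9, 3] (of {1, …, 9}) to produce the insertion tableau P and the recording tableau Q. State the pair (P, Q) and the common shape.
P = [1, 2, 3, 8, 9] / [4, 5] / [6] / [7];  Q = [1, 3, 6, 7, 8] / [2, 9] / [4] / [5];  common shape = (5, 2, 1, 1)

Row-insert the values π_1, π_2, … into P one at a time, bumping the leftmost entry strictly greater than the inserted value down to the next row. The recording tableau Q records, in position (i, j), the step at which that cell was added to P.
  Insert 7 (step 1): P = [7];  Q = [1]
  Insert 1 (step 2): P = [1] / [7];  Q = [1] / [2]
  Insert 6 (step 3): P = [1, 6] / [7];  Q = [1, 3] / [2]
  Insert 4 (step 4): P = [1, 4] / [6] / [7];  Q = [1, 3] / [2] / [4]
  Insert 2 (step 5): P = [1, 2] / [4] / [6] / [7];  Q = [1, 3] / [2] / [4] / [5]
  Insert 5 (step 6): P = [1, 2, 5] / [4] / [6] / [7];  Q = [1, 3, 6] / [2] / [4] / [5]
  Insert 8 (step 7): P = [1, 2, 5, 8] / [4] / [6] / [7];  Q = [1, 3, 6, 7] / [2] / [4] / [5]
  Insert 9 (step 8): P = [1, 2, 5, 8, 9] / [4] / [6] / [7];  Q = [1, 3, 6, 7, 8] / [2] / [4] / [5]
  Insert 3 (step 9): P = [1, 2, 3, 8, 9] / [4, 5] / [6] / [7];  Q = [1, 3, 6, 7, 8] / [2, 9] / [4] / [5]
Final shape: (5, 2, 1, 1).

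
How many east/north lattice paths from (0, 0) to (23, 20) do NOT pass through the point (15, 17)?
Number of paths = 867222669420

Total paths from (0, 0) to (23, 20): C(43, 23) = 960566918220. Paths through (15, 17): (paths (0, 0) → (15, 17)) × (paths (15, 17) → (23, 20)) = C(32, 15) · C(11, 8) = 565722720 · 165 = 93344248800. Avoidance count = 960566918220 − 93344248800 = 867222669420.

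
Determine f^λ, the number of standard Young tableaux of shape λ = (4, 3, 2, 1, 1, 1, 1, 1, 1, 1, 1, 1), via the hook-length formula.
# SYT of shape (4, 3, 2, 1, 1, 1, 1, 1, 1, 1, 1, 1) = 182784

Hook-length formula: f^λ = n! / Π hook(c), product over all cells c of the Young diagram. For λ = (4, 3, 2, 1, 1, 1, 1, 1, 1, 1, 1, 1), n = 18 boxes. Hook lengths by row (left-to-right, top-to-bottom): [15, 5, 3, 1]; [13, 3, 1]; [11, 1]; [9]; [8]; [7]; [6]; [5]; [4]; [3]; [2]; [1]. Product of hooks = 35026992000. So f^λ = 18! / 35026992000 = 6402373705728000 / 35026992000 = 182784.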